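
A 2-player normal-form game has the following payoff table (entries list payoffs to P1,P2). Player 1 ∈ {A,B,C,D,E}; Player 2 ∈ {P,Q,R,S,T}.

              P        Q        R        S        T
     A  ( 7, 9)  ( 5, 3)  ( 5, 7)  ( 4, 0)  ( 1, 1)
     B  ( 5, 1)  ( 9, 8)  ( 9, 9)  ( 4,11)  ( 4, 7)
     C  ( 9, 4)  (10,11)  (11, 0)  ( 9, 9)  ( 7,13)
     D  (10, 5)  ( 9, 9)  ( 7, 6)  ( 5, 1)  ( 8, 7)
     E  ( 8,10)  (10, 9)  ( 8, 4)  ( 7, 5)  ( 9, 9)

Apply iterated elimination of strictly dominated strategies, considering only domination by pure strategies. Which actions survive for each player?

Remaining: P1:{C,D,E} P2:{P,Q,T}

P1 drop A (C beats it: P:9>7 Q:10>5 R:11>5 S:9>4 T:7>1)
P1 drop B (C beats it: P:9>5 Q:10>9 R:11>9 S:9>4 T:7>4)
P2 drop R (Q beats it: C:11>0 D:9>6 E:9>4)
P2 drop S (Q beats it: C:11>9 D:9>1 E:9>5)
P1→{C,D,E} P2→{P,Q,T}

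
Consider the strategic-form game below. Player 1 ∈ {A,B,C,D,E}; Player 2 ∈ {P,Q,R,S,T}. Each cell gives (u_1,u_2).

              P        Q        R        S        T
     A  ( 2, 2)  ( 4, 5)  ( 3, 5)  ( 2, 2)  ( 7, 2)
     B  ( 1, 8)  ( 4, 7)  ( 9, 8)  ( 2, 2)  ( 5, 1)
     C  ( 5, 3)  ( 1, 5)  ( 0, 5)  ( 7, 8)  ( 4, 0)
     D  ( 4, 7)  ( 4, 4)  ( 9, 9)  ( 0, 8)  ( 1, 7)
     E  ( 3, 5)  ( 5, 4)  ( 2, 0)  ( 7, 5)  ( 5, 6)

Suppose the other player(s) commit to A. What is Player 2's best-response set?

argmax u_2 = {Q,R}

u_2(P vs A) = 2
u_2(Q vs A) = 5
u_2(R vs A) = 5
u_2(S vs A) = 2
u_2(T vs A) = 2
max payoff 5 at {Q,R}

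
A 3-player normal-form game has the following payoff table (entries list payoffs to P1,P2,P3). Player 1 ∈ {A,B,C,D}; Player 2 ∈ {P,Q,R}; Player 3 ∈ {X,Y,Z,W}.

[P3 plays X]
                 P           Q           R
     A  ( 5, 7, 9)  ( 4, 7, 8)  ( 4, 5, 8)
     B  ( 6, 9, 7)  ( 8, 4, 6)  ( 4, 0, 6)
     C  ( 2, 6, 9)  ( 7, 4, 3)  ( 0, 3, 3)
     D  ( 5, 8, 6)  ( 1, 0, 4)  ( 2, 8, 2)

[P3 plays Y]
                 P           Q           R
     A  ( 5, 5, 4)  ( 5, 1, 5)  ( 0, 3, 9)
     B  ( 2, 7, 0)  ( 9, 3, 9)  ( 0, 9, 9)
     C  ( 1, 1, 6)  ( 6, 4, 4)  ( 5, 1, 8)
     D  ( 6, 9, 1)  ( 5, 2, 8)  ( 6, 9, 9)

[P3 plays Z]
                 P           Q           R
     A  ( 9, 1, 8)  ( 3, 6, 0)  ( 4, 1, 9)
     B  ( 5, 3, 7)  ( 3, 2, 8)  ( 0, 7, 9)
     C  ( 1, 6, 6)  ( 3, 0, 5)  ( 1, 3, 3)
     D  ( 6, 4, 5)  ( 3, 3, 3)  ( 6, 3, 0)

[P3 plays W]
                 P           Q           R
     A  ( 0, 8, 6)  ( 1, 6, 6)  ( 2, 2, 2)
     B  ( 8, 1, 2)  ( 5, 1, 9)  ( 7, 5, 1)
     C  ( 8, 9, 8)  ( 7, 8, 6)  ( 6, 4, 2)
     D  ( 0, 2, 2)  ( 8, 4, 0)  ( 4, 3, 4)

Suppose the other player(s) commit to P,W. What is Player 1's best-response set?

u_1(A vs P,W) = 0
u_1(B vs P,W) = 8
u_1(C vs P,W) = 8
u_1(D vs P,W) = 0
max payoff 8 at {B,C}

argmax u_1 = {B,C}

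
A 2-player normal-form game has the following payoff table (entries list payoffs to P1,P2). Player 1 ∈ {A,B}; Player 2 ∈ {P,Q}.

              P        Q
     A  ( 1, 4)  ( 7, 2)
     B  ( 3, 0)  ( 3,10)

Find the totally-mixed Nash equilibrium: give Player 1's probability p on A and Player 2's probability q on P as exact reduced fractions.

P1 indiff ⇒ q·1+(1-q)·7 = q·3+(1-q)·3 ⇒ q(-2) = (1-q)(-4) ⇒ q = 2/3
P2 indiff ⇒ p·4+(1-p)·0 = p·2+(1-p)·10 ⇒ p(2) = (1-p)(10) ⇒ p = 5/6

(p,q) = (5/6, 2/3)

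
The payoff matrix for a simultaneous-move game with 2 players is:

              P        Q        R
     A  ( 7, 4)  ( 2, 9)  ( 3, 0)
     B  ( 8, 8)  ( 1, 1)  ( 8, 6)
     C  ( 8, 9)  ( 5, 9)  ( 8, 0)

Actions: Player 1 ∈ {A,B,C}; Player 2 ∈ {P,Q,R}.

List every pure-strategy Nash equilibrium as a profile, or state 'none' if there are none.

PSNE = {(B,P), (C,P), (C,Q)}

(A,P): not NE [P1→C gives 8>7; P2→Q gives 9>4]
(A,Q): not NE [P1→C gives 5>2]
(A,R): not NE [P1→C gives 8>3; P2→Q gives 9>0]
(B,P): NE
(B,Q): not NE [P1→C gives 5>1; P2→P gives 8>1]
(B,R): not NE [P2→P gives 8>6]
(C,P): NE
(C,Q): NE
(C,R): not NE [P2→Q gives 9>0]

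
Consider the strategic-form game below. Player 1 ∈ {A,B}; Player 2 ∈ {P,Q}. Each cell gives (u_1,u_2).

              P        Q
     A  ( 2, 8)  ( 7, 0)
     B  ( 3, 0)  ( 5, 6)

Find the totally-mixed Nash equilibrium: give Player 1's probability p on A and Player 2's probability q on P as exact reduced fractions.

(p,q) = (3/7, 2/3)

P1 indiff ⇒ q·2+(1-q)·7 = q·3+(1-q)·5 ⇒ q(-1) = (1-q)(-2) ⇒ q = 2/3
P2 indiff ⇒ p·8+(1-p)·0 = p·0+(1-p)·6 ⇒ p(8) = (1-p)(6) ⇒ p = 3/7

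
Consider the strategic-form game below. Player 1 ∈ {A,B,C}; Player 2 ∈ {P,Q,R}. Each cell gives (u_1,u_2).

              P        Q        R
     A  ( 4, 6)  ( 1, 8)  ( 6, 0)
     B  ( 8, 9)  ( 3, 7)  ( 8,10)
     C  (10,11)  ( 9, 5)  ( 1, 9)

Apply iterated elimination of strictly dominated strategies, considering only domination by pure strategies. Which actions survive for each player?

P1 drop A (B beats it: P:8>4 Q:3>1 R:8>6)
P2 drop Q (P beats it: B:9>7 C:11>5)
P1→{B,C} P2→{P,R}

Survivors P1:{B,C} P2:{P,R}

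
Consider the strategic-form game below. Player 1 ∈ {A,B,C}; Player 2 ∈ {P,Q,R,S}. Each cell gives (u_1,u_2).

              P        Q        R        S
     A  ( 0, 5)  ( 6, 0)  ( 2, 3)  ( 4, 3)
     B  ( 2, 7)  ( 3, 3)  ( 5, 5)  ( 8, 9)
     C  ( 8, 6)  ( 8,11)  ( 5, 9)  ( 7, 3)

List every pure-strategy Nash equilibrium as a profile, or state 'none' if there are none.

PSNE = {(B,S), (C,Q)}

(A,P): not NE [P1→C gives 8>0]
(A,Q): not NE [P1→C gives 8>6; P2→P gives 5>0]
(A,R): not NE [P1→C gives 5>2; P2→P gives 5>3]
(A,S): not NE [P1→B gives 8>4; P2→P gives 5>3]
(B,P): not NE [P1→C gives 8>2; P2→S gives 9>7]
(B,Q): not NE [P1→C gives 8>3; P2→S gives 9>3]
(B,R): not NE [P2→S gives 9>5]
(B,S): NE
(C,P): not NE [P2→Q gives 11>6]
(C,Q): NE
(C,R): not NE [P2→Q gives 11>9]
(C,S): not NE [P1→B gives 8>7; P2→Q gives 11>3]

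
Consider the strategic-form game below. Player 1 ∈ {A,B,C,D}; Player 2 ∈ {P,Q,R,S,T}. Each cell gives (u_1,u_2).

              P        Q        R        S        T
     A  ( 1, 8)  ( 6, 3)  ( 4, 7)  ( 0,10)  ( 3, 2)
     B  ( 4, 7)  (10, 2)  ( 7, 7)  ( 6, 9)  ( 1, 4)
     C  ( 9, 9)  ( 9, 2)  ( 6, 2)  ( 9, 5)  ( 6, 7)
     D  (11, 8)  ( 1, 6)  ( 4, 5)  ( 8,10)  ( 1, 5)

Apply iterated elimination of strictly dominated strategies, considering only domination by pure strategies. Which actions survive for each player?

P1 drop A (C beats it: P:9>1 Q:9>6 R:6>4 S:9>0 T:6>3)
P2 drop Q (P beats it: B:7>2 C:9>2 D:8>6)
P2 drop R (S beats it: B:9>7 C:5>2 D:10>5)
P1 drop B (C beats it: P:9>4 S:9>6 T:6>1)
P2 drop T (P beats it: C:9>7 D:8>5)
P1→{C,D} P2→{P,S}

Remaining: P1:{C,D} P2:{P,S}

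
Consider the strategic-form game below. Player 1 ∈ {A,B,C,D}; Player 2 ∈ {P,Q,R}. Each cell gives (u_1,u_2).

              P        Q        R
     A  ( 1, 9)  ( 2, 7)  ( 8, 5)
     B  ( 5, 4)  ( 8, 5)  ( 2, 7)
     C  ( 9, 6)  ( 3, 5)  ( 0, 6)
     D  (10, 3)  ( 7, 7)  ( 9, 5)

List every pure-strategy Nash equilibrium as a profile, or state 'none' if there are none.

(A,P): not NE [P1→D gives 10>1]
(A,Q): not NE [P1→B gives 8>2; P2→P gives 9>7]
(A,R): not NE [P1→D gives 9>8; P2→P gives 9>5]
(B,P): not NE [P1→D gives 10>5; P2→R gives 7>4]
(B,Q): not NE [P2→R gives 7>5]
(B,R): not NE [P1→D gives 9>2]
(C,P): not NE [P1→D gives 10>9]
(C,Q): not NE [P1→B gives 8>3; P2→R gives 6>5]
(C,R): not NE [P1→D gives 9>0]
(D,P): not NE [P2→Q gives 7>3]
(D,Q): not NE [P1→B gives 8>7]
(D,R): not NE [P2→Q gives 7>5]

No pure NE.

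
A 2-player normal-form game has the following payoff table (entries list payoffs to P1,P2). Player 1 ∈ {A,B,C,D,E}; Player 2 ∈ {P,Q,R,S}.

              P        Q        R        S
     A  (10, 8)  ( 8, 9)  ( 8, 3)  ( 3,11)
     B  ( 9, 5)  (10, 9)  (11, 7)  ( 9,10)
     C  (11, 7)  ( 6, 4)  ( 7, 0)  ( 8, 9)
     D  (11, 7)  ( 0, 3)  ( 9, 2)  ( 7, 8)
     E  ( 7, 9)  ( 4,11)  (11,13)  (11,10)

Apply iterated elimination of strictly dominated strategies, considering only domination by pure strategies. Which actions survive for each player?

IESDS → P1:{B,E} P2:{Q,R,S}

P2 drop P (S beats it: A:11>8 B:10>5 C:9>7 D:8>7 E:10>9)
P1 drop A (B beats it: Q:10>8 R:11>8 S:9>3)
P1 drop C (B beats it: Q:10>6 R:11>7 S:9>8)
P1 drop D (B beats it: Q:10>0 R:11>9 S:9>7)
P1→{B,E} P2→{Q,R,S}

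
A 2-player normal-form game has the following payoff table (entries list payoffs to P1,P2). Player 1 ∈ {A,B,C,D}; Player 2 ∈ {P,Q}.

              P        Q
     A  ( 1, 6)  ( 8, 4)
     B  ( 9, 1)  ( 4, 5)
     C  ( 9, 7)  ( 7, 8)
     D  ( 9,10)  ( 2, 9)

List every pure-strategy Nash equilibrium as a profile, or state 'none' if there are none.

(A,P): not NE [P1→D gives 9>1]
(A,Q): not NE [P2→P gives 6>4]
(B,P): not NE [P2→Q gives 5>1]
(B,Q): not NE [P1→A gives 8>4]
(C,P): not NE [P2→Q gives 8>7]
(C,Q): not NE [P1→A gives 8>7]
(D,P): NE
(D,Q): not NE [P1→A gives 8>2; P2→P gives 10>9]

PSNE = {(D,P)}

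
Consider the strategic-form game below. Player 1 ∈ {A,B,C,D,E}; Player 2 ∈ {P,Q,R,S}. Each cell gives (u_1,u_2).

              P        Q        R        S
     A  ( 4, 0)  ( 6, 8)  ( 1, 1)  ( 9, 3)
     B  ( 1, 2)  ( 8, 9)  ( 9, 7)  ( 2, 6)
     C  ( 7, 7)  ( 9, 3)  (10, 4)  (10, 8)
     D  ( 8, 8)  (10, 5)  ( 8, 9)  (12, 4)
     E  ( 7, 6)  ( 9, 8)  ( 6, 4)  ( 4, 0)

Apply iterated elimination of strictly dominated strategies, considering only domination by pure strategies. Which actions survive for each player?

Remaining: P1:{C,D} P2:{P,R,S}

P1 drop A (C beats it: P:7>4 Q:9>6 R:10>1 S:10>9)
P1 drop B (C beats it: P:7>1 Q:9>8 R:10>9 S:10>2)
P1 drop E (D beats it: P:8>7 Q:10>9 R:8>6 S:12>4)
P2 drop Q (P beats it: C:7>3 D:8>5)
P1→{C,D} P2→{P,R,S}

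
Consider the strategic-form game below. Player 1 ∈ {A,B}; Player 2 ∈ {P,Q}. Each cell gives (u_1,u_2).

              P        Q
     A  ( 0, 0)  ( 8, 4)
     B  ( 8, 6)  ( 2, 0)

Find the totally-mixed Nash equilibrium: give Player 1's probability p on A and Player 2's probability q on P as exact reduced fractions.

P1 indiff ⇒ q·0+(1-q)·8 = q·8+(1-q)·2 ⇒ q(-8) = (1-q)(-6) ⇒ q = 3/7
P2 indiff ⇒ p·0+(1-p)·6 = p·4+(1-p)·0 ⇒ p(-4) = (1-p)(-6) ⇒ p = 3/5

P1 mixes 3/5 on A; P2 mixes 3/7 on P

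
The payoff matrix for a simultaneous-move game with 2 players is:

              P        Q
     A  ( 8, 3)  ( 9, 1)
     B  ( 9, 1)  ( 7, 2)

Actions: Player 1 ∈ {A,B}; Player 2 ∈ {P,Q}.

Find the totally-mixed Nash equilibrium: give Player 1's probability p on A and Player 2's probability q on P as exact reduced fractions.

(p,q) = (1/3, 2/3)

P1 indiff ⇒ q·8+(1-q)·9 = q·9+(1-q)·7 ⇒ q(-1) = (1-q)(-2) ⇒ q = 2/3
P2 indiff ⇒ p·3+(1-p)·1 = p·1+(1-p)·2 ⇒ p(2) = (1-p)(1) ⇒ p = 1/3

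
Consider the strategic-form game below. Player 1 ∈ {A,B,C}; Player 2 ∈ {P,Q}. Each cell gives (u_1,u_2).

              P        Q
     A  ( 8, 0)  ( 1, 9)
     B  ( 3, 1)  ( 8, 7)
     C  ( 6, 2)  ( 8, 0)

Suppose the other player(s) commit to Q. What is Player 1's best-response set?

argmax u_1 = {B,C}

u_1(A vs Q) = 1
u_1(B vs Q) = 8
u_1(C vs Q) = 8
max payoff 8 at {B,C}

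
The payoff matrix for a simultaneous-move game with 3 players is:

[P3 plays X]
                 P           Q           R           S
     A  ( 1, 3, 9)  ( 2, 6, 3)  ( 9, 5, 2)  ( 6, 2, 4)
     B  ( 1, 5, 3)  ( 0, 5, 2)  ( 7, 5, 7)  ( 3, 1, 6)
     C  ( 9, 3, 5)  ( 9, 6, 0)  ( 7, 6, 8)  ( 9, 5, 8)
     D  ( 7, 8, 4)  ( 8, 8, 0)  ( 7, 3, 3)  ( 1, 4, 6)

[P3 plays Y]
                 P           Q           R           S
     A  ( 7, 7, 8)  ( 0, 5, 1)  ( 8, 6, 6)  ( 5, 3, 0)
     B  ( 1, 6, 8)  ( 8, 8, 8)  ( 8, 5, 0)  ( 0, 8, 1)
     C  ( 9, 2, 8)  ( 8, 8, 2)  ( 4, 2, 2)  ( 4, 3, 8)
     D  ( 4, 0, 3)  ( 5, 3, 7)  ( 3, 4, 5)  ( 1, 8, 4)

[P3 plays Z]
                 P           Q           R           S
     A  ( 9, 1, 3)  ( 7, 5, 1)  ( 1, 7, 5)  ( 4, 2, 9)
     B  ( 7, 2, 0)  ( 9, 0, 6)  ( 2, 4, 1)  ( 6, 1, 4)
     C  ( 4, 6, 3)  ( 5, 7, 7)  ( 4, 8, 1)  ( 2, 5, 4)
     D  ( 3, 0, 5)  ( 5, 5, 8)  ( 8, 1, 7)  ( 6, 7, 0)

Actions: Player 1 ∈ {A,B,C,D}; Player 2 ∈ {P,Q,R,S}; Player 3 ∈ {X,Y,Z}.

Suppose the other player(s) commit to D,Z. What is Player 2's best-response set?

u_2(P vs D,Z) = 0
u_2(Q vs D,Z) = 5
u_2(R vs D,Z) = 1
u_2(S vs D,Z) = 7
max payoff 7 at {S}

argmax u_2 = {S}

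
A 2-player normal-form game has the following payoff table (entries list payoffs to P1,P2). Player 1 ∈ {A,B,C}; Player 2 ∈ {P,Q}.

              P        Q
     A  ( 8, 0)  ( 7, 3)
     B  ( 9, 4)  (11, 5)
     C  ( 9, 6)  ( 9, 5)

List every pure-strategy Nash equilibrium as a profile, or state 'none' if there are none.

PSNE = {(B,Q), (C,P)}

(A,P): not NE [P1→C gives 9>8; P2→Q gives 3>0]
(A,Q): not NE [P1→B gives 11>7]
(B,P): not NE [P2→Q gives 5>4]
(B,Q): NE
(C,P): NE
(C,Q): not NE [P1→B gives 11>9; P2→P gives 6>5]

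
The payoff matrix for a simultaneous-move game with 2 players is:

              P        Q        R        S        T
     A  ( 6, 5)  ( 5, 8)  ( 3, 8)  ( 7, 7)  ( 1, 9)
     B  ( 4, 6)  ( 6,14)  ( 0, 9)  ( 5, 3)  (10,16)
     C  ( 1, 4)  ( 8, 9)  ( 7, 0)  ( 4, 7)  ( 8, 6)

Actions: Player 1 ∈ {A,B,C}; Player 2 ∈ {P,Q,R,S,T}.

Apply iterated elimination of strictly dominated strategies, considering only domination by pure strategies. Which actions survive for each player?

P2 drop P (Q beats it: A:8>5 B:14>6 C:9>4)
P2 drop R (T beats it: A:9>8 B:16>9 C:6>0)
P2 drop S (Q beats it: A:8>7 B:14>3 C:9>7)
P1 drop A (B beats it: Q:6>5 T:10>1)
P1→{B,C} P2→{Q,T}

Survivors P1:{B,C} P2:{Q,T}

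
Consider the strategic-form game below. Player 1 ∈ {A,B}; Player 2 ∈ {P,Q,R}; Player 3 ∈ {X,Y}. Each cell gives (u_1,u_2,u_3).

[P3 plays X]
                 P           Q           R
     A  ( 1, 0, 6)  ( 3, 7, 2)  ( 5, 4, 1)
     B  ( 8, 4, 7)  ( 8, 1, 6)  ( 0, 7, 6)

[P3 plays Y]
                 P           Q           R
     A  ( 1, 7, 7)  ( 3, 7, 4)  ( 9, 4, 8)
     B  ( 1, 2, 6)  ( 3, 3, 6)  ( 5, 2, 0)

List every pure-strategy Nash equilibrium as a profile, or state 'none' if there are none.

(A,P,X): not NE [P1→B gives 8>1; P2→Q gives 7>0; P3→Y gives 7>6]
(A,P,Y): NE
(A,Q,X): not NE [P1→B gives 8>3; P3→Y gives 4>2]
(A,Q,Y): NE
(A,R,X): not NE [P2→Q gives 7>4; P3→Y gives 8>1]
(A,R,Y): not NE [P2→Q gives 7>4]
(B,P,X): not NE [P2→R gives 7>4]
(B,P,Y): not NE [P2→Q gives 3>2; P3→X gives 7>6]
(B,Q,X): not NE [P2→R gives 7>1]
(B,Q,Y): NE
(B,R,X): not NE [P1→A gives 5>0]
(B,R,Y): not NE [P1→A gives 9>5; P2→Q gives 3>2; P3→X gives 6>0]

PSNE = {(A,P,Y), (A,Q,Y), (B,Q,Y)}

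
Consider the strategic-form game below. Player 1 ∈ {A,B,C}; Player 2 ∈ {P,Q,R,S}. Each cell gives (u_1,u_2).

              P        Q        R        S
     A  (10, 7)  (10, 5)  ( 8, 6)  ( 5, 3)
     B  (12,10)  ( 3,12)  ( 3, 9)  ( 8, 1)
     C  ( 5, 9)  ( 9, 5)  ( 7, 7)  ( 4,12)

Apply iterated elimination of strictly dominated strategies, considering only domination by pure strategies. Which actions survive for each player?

Remaining: P1:{A,B} P2:{P,Q}

P1 drop C (A beats it: P:10>5 Q:10>9 R:8>7 S:5>4)
P2 drop R (P beats it: A:7>6 B:10>9)
P2 drop S (P beats it: A:7>3 B:10>1)
P1→{A,B} P2→{P,Q}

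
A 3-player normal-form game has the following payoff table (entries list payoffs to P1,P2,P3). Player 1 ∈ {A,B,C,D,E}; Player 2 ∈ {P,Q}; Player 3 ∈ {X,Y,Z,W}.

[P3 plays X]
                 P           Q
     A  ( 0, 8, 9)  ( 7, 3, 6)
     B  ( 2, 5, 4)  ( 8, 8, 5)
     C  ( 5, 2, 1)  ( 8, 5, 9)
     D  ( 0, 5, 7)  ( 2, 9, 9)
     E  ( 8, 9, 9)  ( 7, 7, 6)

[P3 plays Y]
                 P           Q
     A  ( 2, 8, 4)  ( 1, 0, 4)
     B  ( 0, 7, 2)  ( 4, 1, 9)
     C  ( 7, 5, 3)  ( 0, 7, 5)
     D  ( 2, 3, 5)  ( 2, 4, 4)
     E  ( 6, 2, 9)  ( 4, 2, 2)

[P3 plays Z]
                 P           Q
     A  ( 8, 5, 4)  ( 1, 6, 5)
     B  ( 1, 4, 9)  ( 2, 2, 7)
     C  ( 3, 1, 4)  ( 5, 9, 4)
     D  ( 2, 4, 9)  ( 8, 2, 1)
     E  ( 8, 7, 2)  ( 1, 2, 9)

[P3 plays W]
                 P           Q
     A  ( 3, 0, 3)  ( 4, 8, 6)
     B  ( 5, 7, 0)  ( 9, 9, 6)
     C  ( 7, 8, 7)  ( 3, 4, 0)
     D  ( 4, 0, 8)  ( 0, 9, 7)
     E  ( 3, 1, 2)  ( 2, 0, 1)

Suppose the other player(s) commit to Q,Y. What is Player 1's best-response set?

P1 best: {B,E}

u_1(A vs Q,Y) = 1
u_1(B vs Q,Y) = 4
u_1(C vs Q,Y) = 0
u_1(D vs Q,Y) = 2
u_1(E vs Q,Y) = 4
max payoff 4 at {B,E}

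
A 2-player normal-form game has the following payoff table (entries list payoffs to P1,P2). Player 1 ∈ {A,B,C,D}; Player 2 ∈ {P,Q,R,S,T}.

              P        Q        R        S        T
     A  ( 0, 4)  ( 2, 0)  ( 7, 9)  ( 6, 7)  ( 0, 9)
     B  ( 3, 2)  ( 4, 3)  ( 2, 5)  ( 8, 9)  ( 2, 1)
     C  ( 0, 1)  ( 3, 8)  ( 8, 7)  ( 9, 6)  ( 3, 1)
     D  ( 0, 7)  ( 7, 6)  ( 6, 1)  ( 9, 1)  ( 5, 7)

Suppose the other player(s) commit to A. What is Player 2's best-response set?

u_2(P vs A) = 4
u_2(Q vs A) = 0
u_2(R vs A) = 9
u_2(S vs A) = 7
u_2(T vs A) = 9
max payoff 9 at {R,T}

BR_2 = {R,T}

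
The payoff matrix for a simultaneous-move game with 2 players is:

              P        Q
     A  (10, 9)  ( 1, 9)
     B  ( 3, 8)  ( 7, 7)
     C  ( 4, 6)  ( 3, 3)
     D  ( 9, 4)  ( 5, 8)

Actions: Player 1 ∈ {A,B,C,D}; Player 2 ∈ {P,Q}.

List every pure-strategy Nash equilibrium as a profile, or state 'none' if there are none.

(A,P): NE
(A,Q): not NE [P1→B gives 7>1]
(B,P): not NE [P1→A gives 10>3]
(B,Q): not NE [P2→P gives 8>7]
(C,P): not NE [P1→A gives 10>4]
(C,Q): not NE [P1→B gives 7>3; P2→P gives 6>3]
(D,P): not NE [P1→A gives 10>9; P2→Q gives 8>4]
(D,Q): not NE [P1→B gives 7>5]

NE set: (A,P)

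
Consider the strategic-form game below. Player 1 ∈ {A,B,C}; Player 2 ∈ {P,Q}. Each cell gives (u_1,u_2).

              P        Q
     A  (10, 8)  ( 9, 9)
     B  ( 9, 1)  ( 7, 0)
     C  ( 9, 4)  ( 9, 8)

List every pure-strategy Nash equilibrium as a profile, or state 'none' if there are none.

NE set: (A,Q), (C,Q)

(A,P): not NE [P2→Q gives 9>8]
(A,Q): NE
(B,P): not NE [P1→A gives 10>9]
(B,Q): not NE [P1→C gives 9>7; P2→P gives 1>0]
(C,P): not NE [P1→A gives 10>9; P2→Q gives 8>4]
(C,Q): NE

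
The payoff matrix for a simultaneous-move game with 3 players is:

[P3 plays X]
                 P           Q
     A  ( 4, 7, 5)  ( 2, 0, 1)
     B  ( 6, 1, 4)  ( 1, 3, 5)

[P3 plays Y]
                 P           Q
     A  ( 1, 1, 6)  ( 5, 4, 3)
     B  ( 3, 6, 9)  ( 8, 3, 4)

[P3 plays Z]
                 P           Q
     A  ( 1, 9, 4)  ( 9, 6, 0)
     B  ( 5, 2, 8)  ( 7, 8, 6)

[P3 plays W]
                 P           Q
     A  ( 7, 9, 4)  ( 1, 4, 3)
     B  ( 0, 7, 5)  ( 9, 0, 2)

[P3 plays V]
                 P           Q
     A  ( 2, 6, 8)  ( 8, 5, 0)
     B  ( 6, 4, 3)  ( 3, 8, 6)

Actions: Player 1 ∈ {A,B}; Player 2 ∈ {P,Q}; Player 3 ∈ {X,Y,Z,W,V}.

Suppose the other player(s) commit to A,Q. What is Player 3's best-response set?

P3 best: {Y,W}

u_3(X vs A,Q) = 1
u_3(Y vs A,Q) = 3
u_3(Z vs A,Q) = 0
u_3(W vs A,Q) = 3
u_3(V vs A,Q) = 0
max payoff 3 at {Y,W}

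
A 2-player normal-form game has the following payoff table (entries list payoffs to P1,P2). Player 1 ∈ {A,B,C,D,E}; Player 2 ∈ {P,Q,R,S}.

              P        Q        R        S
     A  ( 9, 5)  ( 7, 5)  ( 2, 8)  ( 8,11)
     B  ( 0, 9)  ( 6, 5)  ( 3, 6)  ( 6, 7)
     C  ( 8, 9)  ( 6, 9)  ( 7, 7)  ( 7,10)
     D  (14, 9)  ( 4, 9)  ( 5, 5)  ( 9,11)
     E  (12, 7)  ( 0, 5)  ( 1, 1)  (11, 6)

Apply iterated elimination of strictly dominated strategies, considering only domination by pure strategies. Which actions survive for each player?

Survivors P1:{D,E} P2:{P,S}

P2 drop Q (S beats it: A:11>5 B:7>5 C:10>9 D:11>9 E:6>5)
P1 drop A (D beats it: P:14>9 R:5>2 S:9>8)
P1 drop B (C beats it: P:8>0 R:7>3 S:7>6)
P2 drop R (P beats it: C:9>7 D:9>5 E:7>1)
P1 drop C (D beats it: P:14>8 S:9>7)
P1→{D,E} P2→{P,S}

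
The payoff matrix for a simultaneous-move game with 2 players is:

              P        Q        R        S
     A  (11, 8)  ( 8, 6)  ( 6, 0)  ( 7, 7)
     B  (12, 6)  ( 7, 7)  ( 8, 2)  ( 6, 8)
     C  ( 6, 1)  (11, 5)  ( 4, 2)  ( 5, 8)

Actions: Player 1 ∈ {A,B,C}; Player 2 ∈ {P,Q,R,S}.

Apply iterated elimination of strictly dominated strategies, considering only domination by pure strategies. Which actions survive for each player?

P2 drop Q (S beats it: A:7>6 B:8>7 C:8>5)
P1 drop C (A beats it: P:11>6 R:6>4 S:7>5)
P2 drop R (P beats it: A:8>0 B:6>2)
P1→{A,B} P2→{P,S}

Survivors P1:{A,B} P2:{P,S}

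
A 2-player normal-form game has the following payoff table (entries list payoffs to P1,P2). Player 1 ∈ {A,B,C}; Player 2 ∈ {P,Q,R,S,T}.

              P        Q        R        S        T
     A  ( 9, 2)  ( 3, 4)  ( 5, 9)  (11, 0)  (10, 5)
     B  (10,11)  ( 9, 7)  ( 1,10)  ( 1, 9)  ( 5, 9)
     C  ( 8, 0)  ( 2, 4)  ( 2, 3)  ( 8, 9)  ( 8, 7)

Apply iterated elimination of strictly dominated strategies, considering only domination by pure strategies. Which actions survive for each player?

Survivors P1:{A,B} P2:{P,R}

P1 drop C (A beats it: P:9>8 Q:3>2 R:5>2 S:11>8 T:10>8)
P2 drop Q (R beats it: A:9>4 B:10>7)
P2 drop S (P beats it: A:2>0 B:11>9)
P2 drop T (R beats it: A:9>5 B:10>9)
P1→{A,B} P2→{P,R}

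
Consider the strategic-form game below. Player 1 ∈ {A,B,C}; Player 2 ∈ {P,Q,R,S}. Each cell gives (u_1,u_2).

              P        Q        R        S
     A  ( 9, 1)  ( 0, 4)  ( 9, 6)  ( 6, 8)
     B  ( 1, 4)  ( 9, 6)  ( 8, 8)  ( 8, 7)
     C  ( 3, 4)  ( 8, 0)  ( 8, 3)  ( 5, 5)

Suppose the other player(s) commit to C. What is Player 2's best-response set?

u_2(P vs C) = 4
u_2(Q vs C) = 0
u_2(R vs C) = 3
u_2(S vs C) = 5
max payoff 5 at {S}

BR_2 = {S}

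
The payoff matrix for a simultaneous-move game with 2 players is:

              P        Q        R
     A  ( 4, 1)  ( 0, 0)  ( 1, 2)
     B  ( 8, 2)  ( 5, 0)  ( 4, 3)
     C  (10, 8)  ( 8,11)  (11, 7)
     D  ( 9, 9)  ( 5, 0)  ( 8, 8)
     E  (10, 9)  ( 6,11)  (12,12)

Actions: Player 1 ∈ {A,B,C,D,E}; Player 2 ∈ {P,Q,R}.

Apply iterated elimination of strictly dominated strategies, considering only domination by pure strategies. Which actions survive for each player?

Remaining: P1:{C,E} P2:{Q,R}

P1 drop A (B beats it: P:8>4 Q:5>0 R:4>1)
P1 drop B (C beats it: P:10>8 Q:8>5 R:11>4)
P1 drop D (C beats it: P:10>9 Q:8>5 R:11>8)
P2 drop P (Q beats it: C:11>8 E:11>9)
P1→{C,E} P2→{Q,R}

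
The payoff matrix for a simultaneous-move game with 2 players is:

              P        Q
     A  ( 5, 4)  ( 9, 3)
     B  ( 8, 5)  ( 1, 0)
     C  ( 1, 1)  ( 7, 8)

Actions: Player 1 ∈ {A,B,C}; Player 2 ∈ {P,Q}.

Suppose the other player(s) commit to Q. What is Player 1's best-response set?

u_1(A vs Q) = 9
u_1(B vs Q) = 1
u_1(C vs Q) = 7
max payoff 9 at {A}

argmax u_1 = {A}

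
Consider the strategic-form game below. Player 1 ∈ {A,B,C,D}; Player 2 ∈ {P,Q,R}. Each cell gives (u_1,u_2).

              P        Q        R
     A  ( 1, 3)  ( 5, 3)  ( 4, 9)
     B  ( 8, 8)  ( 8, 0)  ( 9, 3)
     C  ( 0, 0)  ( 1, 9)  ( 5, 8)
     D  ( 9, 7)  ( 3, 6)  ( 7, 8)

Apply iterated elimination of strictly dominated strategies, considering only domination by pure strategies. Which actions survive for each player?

IESDS → P1:{B,D} P2:{P,R}

P1 drop A (B beats it: P:8>1 Q:8>5 R:9>4)
P1 drop C (B beats it: P:8>0 Q:8>1 R:9>5)
P2 drop Q (P beats it: B:8>0 D:7>6)
P1→{B,D} P2→{P,R}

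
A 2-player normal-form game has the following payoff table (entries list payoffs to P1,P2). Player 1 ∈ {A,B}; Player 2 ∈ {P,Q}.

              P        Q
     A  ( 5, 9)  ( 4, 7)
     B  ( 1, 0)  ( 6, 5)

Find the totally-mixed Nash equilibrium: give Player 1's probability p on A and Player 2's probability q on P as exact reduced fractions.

(p,q) = (5/7, 1/3)

P1 indiff ⇒ q·5+(1-q)·4 = q·1+(1-q)·6 ⇒ q(4) = (1-q)(2) ⇒ q = 1/3
P2 indiff ⇒ p·9+(1-p)·0 = p·7+(1-p)·5 ⇒ p(2) = (1-p)(5) ⇒ p = 5/7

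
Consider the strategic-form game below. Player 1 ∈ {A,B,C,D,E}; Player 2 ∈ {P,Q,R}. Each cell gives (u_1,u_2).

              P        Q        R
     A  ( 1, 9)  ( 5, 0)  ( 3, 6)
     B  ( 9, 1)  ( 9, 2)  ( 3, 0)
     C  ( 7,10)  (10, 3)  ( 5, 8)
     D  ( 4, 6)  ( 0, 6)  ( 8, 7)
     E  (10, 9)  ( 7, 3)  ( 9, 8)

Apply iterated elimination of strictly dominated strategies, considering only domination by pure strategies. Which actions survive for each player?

Remaining: P1:{B,C,E} P2:{P,Q}

P1 drop A (C beats it: P:7>1 Q:10>5 R:5>3)
P1 drop D (E beats it: P:10>4 Q:7>0 R:9>8)
P2 drop R (P beats it: B:1>0 C:10>8 E:9>8)
P1→{B,C,E} P2→{P,Q}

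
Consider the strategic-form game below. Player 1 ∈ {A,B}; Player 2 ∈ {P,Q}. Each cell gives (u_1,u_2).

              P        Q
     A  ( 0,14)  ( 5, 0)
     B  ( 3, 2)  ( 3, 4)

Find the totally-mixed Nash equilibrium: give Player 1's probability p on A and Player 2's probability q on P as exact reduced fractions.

p=1/8, q=2/5

P1 indiff ⇒ q·0+(1-q)·5 = q·3+(1-q)·3 ⇒ q(-3) = (1-q)(-2) ⇒ q = 2/5
P2 indiff ⇒ p·14+(1-p)·2 = p·0+(1-p)·4 ⇒ p(14) = (1-p)(2) ⇒ p = 1/8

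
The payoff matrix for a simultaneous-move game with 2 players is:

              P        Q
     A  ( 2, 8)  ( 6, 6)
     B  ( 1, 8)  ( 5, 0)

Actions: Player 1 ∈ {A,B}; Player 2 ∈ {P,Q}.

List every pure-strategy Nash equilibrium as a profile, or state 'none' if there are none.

NE set: (A,P)

(A,P): NE
(A,Q): not NE [P2→P gives 8>6]
(B,P): not NE [P1→A gives 2>1]
(B,Q): not NE [P1→A gives 6>5; P2→P gives 8>0]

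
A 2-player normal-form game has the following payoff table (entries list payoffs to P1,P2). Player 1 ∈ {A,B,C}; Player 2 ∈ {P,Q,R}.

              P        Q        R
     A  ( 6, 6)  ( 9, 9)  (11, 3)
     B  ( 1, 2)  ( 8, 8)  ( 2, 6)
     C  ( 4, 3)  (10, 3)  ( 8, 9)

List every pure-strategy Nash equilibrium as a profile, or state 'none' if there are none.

(A,P): not NE [P2→Q gives 9>6]
(A,Q): not NE [P1→C gives 10>9]
(A,R): not NE [P2→Q gives 9>3]
(B,P): not NE [P1→A gives 6>1; P2→Q gives 8>2]
(B,Q): not NE [P1→C gives 10>8]
(B,R): not NE [P1→A gives 11>2; P2→Q gives 8>6]
(C,P): not NE [P1→A gives 6>4; P2→R gives 9>3]
(C,Q): not NE [P2→R gives 9>3]
(C,R): not NE [P1→A gives 11>8]

Equilibria: none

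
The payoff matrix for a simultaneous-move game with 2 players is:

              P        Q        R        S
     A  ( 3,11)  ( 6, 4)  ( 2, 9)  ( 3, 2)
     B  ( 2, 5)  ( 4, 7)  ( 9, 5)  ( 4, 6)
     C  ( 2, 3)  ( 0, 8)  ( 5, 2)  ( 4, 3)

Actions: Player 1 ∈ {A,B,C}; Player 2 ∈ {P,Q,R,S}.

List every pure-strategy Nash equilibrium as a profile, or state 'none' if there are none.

Nash profiles: (A,P)

(A,P): NE
(A,Q): not NE [P2→P gives 11>4]
(A,R): not NE [P1→B gives 9>2; P2→P gives 11>9]
(A,S): not NE [P1→C gives 4>3; P2→P gives 11>2]
(B,P): not NE [P1→A gives 3>2; P2→Q gives 7>5]
(B,Q): not NE [P1→A gives 6>4]
(B,R): not NE [P2→Q gives 7>5]
(B,S): not NE [P2→Q gives 7>6]
(C,P): not NE [P1→A gives 3>2; P2→Q gives 8>3]
(C,Q): not NE [P1→A gives 6>0]
(C,R): not NE [P1→B gives 9>5; P2→Q gives 8>2]
(C,S): not NE [P2→Q gives 8>3]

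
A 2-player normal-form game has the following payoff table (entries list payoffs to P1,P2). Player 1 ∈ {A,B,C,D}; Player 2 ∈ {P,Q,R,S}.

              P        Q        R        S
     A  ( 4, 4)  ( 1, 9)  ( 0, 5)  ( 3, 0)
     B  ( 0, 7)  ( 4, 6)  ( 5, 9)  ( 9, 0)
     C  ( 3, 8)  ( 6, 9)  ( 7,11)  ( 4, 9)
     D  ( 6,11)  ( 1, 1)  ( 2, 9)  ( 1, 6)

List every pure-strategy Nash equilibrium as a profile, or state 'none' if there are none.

NE set: (C,R), (D,P)

(A,P): not NE [P1→D gives 6>4; P2→Q gives 9>4]
(A,Q): not NE [P1→C gives 6>1]
(A,R): not NE [P1→C gives 7>0; P2→Q gives 9>5]
(A,S): not NE [P1→B gives 9>3; P2→Q gives 9>0]
(B,P): not NE [P1→D gives 6>0; P2→R gives 9>7]
(B,Q): not NE [P1→C gives 6>4; P2→R gives 9>6]
(B,R): not NE [P1→C gives 7>5]
(B,S): not NE [P2→R gives 9>0]
(C,P): not NE [P1→D gives 6>3; P2→R gives 11>8]
(C,Q): not NE [P2→R gives 11>9]
(C,R): NE
(C,S): not NE [P1→B gives 9>4; P2→R gives 11>9]
(D,P): NE
(D,Q): not NE [P1→C gives 6>1; P2→P gives 11>1]
(D,R): not NE [P1→C gives 7>2; P2→P gives 11>9]
(D,S): not NE [P1→B gives 9>1; P2→P gives 11>6]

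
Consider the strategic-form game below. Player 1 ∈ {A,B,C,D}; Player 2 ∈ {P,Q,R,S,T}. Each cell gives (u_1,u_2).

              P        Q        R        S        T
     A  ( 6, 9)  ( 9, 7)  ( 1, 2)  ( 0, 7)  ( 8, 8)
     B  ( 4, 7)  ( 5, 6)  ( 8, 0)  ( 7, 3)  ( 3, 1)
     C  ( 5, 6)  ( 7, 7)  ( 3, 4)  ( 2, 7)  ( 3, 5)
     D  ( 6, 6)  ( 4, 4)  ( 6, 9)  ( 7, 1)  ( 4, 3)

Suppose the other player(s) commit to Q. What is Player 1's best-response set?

P1 best: {A}

u_1(A vs Q) = 9
u_1(B vs Q) = 5
u_1(C vs Q) = 7
u_1(D vs Q) = 4
max payoff 9 at {A}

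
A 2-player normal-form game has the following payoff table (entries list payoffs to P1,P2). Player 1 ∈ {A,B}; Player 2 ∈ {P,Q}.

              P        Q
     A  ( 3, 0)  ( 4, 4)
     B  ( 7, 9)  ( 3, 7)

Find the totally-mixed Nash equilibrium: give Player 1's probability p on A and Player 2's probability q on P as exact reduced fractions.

P1 indiff ⇒ q·3+(1-q)·4 = q·7+(1-q)·3 ⇒ q(-4) = (1-q)(-1) ⇒ q = 1/5
P2 indiff ⇒ p·0+(1-p)·9 = p·4+(1-p)·7 ⇒ p(-4) = (1-p)(-2) ⇒ p = 1/3

P1 mixes 1/3 on A; P2 mixes 1/5 on P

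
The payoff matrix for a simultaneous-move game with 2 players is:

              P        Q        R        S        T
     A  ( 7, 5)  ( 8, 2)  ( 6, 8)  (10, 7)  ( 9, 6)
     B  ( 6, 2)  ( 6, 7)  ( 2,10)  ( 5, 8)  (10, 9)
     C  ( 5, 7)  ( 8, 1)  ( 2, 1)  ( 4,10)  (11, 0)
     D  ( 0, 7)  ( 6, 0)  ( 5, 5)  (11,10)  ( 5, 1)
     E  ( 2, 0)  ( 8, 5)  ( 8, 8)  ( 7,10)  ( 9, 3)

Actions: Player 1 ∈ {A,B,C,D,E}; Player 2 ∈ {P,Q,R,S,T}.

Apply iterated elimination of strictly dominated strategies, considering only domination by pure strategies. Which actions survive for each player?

P2 drop P (S beats it: A:7>5 B:8>2 C:10>7 D:10>7 E:10>0)
P2 drop Q (S beats it: A:7>2 B:8>7 C:10>1 D:10>0 E:10>5)
P2 drop T (R beats it: A:8>6 B:10>9 C:1>0 D:5>1 E:8>3)
P1 drop B (A beats it: R:6>2 S:10>5)
P1 drop C (A beats it: R:6>2 S:10>4)
P1→{A,D,E} P2→{R,S}

IESDS → P1:{A,D,E} P2:{R,S}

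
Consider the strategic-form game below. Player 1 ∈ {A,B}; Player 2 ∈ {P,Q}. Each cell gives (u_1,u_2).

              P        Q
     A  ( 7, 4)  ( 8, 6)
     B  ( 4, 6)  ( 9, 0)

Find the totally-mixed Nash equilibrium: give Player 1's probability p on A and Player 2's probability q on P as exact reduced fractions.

P1 indiff ⇒ q·7+(1-q)·8 = q·4+(1-q)·9 ⇒ q(3) = (1-q)(1) ⇒ q = 1/4
P2 indiff ⇒ p·4+(1-p)·6 = p·6+(1-p)·0 ⇒ p(-2) = (1-p)(-6) ⇒ p = 3/4

P1 mixes 3/4 on A; P2 mixes 1/4 on P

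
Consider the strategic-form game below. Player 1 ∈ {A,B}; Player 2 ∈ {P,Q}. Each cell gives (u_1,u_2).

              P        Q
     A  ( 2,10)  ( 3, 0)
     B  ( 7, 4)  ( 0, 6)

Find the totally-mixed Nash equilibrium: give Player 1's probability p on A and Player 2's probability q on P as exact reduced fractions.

(p,q) = (1/6, 3/8)

P1 indiff ⇒ q·2+(1-q)·3 = q·7+(1-q)·0 ⇒ q(-5) = (1-q)(-3) ⇒ q = 3/8
P2 indiff ⇒ p·10+(1-p)·4 = p·0+(1-p)·6 ⇒ p(10) = (1-p)(2) ⇒ p = 1/6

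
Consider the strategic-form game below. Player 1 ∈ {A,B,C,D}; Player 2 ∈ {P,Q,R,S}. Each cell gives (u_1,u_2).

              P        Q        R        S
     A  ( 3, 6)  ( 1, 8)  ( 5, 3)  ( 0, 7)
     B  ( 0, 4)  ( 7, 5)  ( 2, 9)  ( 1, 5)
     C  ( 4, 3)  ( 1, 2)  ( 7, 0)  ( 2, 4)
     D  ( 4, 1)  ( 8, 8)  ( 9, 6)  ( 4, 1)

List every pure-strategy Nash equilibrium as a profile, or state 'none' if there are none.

NE set: (D,Q)

(A,P): not NE [P1→D gives 4>3; P2→Q gives 8>6]
(A,Q): not NE [P1→D gives 8>1]
(A,R): not NE [P1→D gives 9>5; P2→Q gives 8>3]
(A,S): not NE [P1→D gives 4>0; P2→Q gives 8>7]
(B,P): not NE [P1→D gives 4>0; P2→R gives 9>4]
(B,Q): not NE [P1→D gives 8>7; P2→R gives 9>5]
(B,R): not NE [P1→D gives 9>2]
(B,S): not NE [P1→D gives 4>1; P2→R gives 9>5]
(C,P): not NE [P2→S gives 4>3]
(C,Q): not NE [P1→D gives 8>1; P2→S gives 4>2]
(C,R): not NE [P1→D gives 9>7; P2→S gives 4>0]
(C,S): not NE [P1→D gives 4>2]
(D,P): not NE [P2→Q gives 8>1]
(D,Q): NE
(D,R): not NE [P2→Q gives 8>6]
(D,S): not NE [P2→Q gives 8>1]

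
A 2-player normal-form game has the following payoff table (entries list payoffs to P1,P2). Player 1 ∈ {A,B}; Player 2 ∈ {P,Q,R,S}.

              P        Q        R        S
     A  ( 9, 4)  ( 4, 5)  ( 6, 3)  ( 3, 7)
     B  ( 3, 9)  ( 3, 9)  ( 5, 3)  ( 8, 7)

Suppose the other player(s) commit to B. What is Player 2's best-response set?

P2 best: {P,Q}

u_2(P vs B) = 9
u_2(Q vs B) = 9
u_2(R vs B) = 3
u_2(S vs B) = 7
max payoff 9 at {P,Q}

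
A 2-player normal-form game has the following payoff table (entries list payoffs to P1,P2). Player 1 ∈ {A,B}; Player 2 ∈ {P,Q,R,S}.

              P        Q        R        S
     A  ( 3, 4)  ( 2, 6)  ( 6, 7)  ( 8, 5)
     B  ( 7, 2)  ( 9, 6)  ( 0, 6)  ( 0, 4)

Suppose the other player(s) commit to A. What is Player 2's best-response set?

u_2(P vs A) = 4
u_2(Q vs A) = 6
u_2(R vs A) = 7
u_2(S vs A) = 5
max payoff 7 at {R}

argmax u_2 = {R}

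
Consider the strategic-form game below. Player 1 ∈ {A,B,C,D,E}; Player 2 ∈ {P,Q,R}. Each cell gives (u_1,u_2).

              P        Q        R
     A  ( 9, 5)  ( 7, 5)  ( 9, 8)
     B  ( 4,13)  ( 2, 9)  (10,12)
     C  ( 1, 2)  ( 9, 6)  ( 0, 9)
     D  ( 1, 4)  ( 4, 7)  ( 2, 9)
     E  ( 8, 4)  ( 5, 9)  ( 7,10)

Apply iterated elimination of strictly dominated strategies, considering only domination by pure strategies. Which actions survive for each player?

P1 drop D (A beats it: P:9>1 Q:7>4 R:9>2)
P1 drop E (A beats it: P:9>8 Q:7>5 R:9>7)
P2 drop Q (R beats it: A:8>5 B:12>9 C:9>6)
P1 drop C (A beats it: P:9>1 R:9>0)
P1→{A,B} P2→{P,R}

Remaining: P1:{A,B} P2:{P,R}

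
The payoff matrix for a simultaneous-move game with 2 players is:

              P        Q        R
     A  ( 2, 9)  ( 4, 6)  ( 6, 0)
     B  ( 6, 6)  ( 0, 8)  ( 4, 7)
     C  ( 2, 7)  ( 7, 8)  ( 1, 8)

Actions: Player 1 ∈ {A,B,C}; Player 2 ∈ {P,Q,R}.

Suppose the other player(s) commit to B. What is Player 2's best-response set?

u_2(P vs B) = 6
u_2(Q vs B) = 8
u_2(R vs B) = 7
max payoff 8 at {Q}

argmax u_2 = {Q}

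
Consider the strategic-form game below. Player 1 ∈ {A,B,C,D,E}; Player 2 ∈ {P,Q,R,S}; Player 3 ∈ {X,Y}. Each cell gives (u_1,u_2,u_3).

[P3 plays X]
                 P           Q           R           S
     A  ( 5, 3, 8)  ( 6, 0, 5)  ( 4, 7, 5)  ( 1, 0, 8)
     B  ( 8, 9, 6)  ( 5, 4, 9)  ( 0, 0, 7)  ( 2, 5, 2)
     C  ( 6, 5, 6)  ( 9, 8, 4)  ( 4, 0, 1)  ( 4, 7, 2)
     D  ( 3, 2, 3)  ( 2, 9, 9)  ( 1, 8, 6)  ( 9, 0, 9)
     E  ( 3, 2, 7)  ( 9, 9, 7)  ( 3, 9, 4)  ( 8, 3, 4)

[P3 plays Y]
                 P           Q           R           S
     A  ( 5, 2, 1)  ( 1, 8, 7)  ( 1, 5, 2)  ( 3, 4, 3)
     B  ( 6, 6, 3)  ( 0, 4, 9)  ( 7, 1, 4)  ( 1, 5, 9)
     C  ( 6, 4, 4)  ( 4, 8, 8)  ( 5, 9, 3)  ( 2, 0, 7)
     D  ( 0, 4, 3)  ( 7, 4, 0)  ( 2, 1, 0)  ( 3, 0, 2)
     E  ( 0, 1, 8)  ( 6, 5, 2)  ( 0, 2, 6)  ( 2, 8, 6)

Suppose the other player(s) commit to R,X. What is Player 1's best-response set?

argmax u_1 = {A,C}

u_1(A vs R,X) = 4
u_1(B vs R,X) = 0
u_1(C vs R,X) = 4
u_1(D vs R,X) = 1
u_1(E vs R,X) = 3
max payoff 4 at {A,C}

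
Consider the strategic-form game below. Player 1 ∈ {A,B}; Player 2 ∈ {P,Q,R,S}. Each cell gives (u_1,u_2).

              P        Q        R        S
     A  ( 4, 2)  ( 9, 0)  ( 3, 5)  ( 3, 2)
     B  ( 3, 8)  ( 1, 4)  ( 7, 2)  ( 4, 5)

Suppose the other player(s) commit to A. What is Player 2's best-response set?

u_2(P vs A) = 2
u_2(Q vs A) = 0
u_2(R vs A) = 5
u_2(S vs A) = 2
max payoff 5 at {R}

P2 best: {R}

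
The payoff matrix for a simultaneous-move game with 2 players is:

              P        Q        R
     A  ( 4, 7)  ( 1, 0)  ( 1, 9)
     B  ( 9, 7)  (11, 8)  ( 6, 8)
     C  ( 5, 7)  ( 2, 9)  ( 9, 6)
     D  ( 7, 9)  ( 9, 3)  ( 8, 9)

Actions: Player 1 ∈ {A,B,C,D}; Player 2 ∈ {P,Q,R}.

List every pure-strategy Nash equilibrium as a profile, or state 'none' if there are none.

NE set: (B,Q)

(A,P): not NE [P1→B gives 9>4; P2→R gives 9>7]
(A,Q): not NE [P1→B gives 11>1; P2→R gives 9>0]
(A,R): not NE [P1→C gives 9>1]
(B,P): not NE [P2→R gives 8>7]
(B,Q): NE
(B,R): not NE [P1→C gives 9>6]
(C,P): not NE [P1→B gives 9>5; P2→Q gives 9>7]
(C,Q): not NE [P1→B gives 11>2]
(C,R): not NE [P2→Q gives 9>6]
(D,P): not NE [P1→B gives 9>7]
(D,Q): not NE [P1→B gives 11>9; P2→R gives 9>3]
(D,R): not NE [P1→C gives 9>8]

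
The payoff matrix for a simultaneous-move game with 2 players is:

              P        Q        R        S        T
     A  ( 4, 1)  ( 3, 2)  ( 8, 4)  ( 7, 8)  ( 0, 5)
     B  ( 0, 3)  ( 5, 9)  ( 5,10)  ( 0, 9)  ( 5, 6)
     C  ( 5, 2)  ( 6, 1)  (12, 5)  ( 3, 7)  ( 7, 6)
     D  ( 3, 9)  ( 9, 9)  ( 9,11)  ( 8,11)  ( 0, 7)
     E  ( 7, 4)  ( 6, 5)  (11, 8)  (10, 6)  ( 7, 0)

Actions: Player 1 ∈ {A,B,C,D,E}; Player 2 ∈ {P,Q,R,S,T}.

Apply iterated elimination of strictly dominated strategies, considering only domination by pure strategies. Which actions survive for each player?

Survivors P1:{C,E} P2:{R,S}

P1 drop A (E beats it: P:7>4 Q:6>3 R:11>8 S:10>7 T:7>0)
P1 drop B (C beats it: P:5>0 Q:6>5 R:12>5 S:3>0 T:7>5)
P2 drop P (R beats it: C:5>2 D:11>9 E:8>4)
P2 drop Q (R beats it: C:5>1 D:11>9 E:8>5)
P1 drop D (E beats it: R:11>9 S:10>8 T:7>0)
P2 drop T (S beats it: C:7>6 E:6>0)
P1→{C,E} P2→{R,S}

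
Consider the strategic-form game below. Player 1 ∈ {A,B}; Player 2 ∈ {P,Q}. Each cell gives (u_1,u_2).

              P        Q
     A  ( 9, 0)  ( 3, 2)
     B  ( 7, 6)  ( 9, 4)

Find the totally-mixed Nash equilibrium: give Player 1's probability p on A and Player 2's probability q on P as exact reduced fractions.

P1 indiff ⇒ q·9+(1-q)·3 = q·7+(1-q)·9 ⇒ q(2) = (1-q)(6) ⇒ q = 3/4
P2 indiff ⇒ p·0+(1-p)·6 = p·2+(1-p)·4 ⇒ p(-2) = (1-p)(-2) ⇒ p = 1/2

p=1/2, q=3/4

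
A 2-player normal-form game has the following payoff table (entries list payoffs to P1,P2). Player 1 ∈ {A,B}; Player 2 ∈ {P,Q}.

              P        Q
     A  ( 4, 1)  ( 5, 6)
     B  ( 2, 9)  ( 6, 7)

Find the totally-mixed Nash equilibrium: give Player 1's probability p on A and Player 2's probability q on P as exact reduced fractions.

P1 indiff ⇒ q·4+(1-q)·5 = q·2+(1-q)·6 ⇒ q(2) = (1-q)(1) ⇒ q = 1/3
P2 indiff ⇒ p·1+(1-p)·9 = p·6+(1-p)·7 ⇒ p(-5) = (1-p)(-2) ⇒ p = 2/7

p=2/7, q=1/3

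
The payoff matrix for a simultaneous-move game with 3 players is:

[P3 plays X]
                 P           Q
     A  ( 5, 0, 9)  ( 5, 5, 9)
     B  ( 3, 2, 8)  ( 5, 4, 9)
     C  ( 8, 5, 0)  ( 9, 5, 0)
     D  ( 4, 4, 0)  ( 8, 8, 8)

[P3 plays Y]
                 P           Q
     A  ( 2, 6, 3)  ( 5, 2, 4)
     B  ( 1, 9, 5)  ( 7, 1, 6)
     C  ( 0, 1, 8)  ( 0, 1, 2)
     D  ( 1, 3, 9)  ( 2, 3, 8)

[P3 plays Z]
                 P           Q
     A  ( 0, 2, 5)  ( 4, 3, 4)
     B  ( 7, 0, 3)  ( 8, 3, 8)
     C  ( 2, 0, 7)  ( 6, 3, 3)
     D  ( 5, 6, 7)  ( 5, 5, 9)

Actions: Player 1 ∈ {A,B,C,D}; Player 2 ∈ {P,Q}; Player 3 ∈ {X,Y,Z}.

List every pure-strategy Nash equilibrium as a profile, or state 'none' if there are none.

(A,P,X): not NE [P1→C gives 8>5; P2→Q gives 5>0]
(A,P,Y): not NE [P3→X gives 9>3]
(A,P,Z): not NE [P1→B gives 7>0; P2→Q gives 3>2; P3→X gives 9>5]
(A,Q,X): not NE [P1→C gives 9>5]
(A,Q,Y): not NE [P1→B gives 7>5; P2→P gives 6>2; P3→X gives 9>4]
(A,Q,Z): not NE [P1→B gives 8>4; P3→X gives 9>4]
(B,P,X): not NE [P1→C gives 8>3; P2→Q gives 4>2]
(B,P,Y): not NE [P1→A gives 2>1; P3→X gives 8>5]
(B,P,Z): not NE [P2→Q gives 3>0; P3→X gives 8>3]
(B,Q,X): not NE [P1→C gives 9>5]
(B,Q,Y): not NE [P2→P gives 9>1; P3→X gives 9>6]
(B,Q,Z): not NE [P3→X gives 9>8]
(C,P,X): not NE [P3→Y gives 8>0]
(C,P,Y): not NE [P1→A gives 2>0]
(C,P,Z): not NE [P1→B gives 7>2; P2→Q gives 3>0; P3→Y gives 8>7]
(C,Q,X): not NE [P3→Z gives 3>0]
(C,Q,Y): not NE [P1→B gives 7>0; P3→Z gives 3>2]
(C,Q,Z): not NE [P1→B gives 8>6]
(D,P,X): not NE [P1→C gives 8>4; P2→Q gives 8>4; P3→Y gives 9>0]
(D,P,Y): not NE [P1→A gives 2>1]
(D,P,Z): not NE [P1→B gives 7>5; P3→Y gives 9>7]
(D,Q,X): not NE [P1→C gives 9>8; P3→Z gives 9>8]
(D,Q,Y): not NE [P1→B gives 7>2; P3→Z gives 9>8]
(D,Q,Z): not NE [P1→B gives 8>5; P2→P gives 6>5]

No pure NE.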